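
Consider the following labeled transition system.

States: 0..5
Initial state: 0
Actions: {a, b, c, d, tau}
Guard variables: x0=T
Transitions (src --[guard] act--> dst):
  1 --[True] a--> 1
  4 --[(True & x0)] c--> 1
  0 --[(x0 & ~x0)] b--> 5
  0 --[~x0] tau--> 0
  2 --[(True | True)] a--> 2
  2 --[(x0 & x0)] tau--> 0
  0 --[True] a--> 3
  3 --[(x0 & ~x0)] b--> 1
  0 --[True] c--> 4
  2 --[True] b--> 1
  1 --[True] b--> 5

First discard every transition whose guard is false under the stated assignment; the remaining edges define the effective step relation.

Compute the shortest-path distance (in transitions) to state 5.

Answer: 3

Analysis:
BFS to 5:
  L0 = {0}
  L1 = {3,4}
  L2 = {1}
  L3 = {5}
5 enters at depth 3; path c·c·b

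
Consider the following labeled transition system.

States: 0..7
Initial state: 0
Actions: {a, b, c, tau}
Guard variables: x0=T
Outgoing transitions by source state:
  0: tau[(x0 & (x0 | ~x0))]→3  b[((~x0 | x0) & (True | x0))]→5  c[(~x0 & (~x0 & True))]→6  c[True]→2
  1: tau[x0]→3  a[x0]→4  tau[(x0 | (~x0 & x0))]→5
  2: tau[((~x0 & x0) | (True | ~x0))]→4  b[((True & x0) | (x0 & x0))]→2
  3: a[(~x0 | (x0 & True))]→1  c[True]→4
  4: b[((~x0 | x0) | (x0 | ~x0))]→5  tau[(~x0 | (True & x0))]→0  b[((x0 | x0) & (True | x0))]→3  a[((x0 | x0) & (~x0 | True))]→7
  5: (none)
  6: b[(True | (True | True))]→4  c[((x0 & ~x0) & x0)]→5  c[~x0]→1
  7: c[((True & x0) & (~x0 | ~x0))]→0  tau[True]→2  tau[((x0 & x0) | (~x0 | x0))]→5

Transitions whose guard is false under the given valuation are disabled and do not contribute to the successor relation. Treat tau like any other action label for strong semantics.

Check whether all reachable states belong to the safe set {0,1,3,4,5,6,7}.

Answer: INVARIANT VIOLATED at state 2

Trace:
Inv-set: {0,1,3,4,5,6,7}
Reach set: {0,1,2,3,4,5,7}
  0: safe
  1: safe
  2: VIOLATES
  3: safe
  4: safe
  5: safe
  7: safe
counterexample path to 2: c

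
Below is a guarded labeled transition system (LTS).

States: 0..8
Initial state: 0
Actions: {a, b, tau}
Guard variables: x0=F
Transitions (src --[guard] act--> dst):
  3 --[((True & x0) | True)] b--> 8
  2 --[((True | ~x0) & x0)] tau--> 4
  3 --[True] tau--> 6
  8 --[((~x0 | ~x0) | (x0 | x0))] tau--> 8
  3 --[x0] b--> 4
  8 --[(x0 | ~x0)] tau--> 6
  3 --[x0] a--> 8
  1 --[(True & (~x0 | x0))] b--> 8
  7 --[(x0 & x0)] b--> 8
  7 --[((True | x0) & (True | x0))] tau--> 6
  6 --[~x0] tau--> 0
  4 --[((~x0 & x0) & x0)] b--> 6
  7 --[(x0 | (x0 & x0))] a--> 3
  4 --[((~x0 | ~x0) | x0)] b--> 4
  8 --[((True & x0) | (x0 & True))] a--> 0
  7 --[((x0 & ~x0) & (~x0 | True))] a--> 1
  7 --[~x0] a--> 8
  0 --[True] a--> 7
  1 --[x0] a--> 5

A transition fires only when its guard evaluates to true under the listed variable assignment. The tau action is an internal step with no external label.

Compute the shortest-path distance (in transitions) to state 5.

Answer: UNREACHABLE

Trace:
BFS to 5:
  depth 0: {0}
  depth 1: {7}
  depth 2: {6,8}
5 never appears.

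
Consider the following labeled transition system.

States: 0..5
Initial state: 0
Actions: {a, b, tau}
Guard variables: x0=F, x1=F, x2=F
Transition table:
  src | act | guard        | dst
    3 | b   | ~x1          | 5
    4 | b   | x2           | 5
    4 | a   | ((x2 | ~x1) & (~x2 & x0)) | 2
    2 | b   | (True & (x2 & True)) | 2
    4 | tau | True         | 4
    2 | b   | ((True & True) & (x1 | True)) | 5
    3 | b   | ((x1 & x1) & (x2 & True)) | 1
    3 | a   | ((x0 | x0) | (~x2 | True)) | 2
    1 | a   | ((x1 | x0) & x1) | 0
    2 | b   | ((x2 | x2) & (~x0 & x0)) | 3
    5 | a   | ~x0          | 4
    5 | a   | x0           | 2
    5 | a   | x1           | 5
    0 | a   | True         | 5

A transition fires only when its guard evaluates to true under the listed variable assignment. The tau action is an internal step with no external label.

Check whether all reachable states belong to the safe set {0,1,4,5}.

Allowed set {0,1,4,5}
R = {0,4,5}
  0: ok
  4: ok
  5: ok

Answer: INVARIANT HOLDS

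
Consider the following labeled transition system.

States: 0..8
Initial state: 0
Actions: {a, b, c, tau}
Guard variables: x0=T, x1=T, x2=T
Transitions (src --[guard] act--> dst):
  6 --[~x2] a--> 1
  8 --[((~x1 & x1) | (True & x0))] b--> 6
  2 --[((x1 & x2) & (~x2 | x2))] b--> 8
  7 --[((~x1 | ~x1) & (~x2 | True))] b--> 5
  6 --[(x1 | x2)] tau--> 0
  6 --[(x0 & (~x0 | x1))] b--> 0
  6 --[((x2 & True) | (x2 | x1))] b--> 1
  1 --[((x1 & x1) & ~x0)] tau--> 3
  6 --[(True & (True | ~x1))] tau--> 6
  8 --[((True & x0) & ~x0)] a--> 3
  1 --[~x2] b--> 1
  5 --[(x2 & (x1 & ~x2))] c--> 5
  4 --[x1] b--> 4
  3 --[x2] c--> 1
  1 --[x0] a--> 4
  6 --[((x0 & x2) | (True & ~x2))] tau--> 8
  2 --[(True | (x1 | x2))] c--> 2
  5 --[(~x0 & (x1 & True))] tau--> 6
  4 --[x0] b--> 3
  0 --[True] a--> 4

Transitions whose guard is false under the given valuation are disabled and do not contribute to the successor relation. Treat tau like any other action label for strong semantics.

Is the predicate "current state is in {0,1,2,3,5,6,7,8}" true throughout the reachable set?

Inv-set: {0,1,2,3,5,6,7,8}
R = {0,1,3,4}
  0: ok
  1: ok
  3: ok
  4: ✗ unsafe
counterexample path to 4: a

Answer: INVARIANT VIOLATED at state 4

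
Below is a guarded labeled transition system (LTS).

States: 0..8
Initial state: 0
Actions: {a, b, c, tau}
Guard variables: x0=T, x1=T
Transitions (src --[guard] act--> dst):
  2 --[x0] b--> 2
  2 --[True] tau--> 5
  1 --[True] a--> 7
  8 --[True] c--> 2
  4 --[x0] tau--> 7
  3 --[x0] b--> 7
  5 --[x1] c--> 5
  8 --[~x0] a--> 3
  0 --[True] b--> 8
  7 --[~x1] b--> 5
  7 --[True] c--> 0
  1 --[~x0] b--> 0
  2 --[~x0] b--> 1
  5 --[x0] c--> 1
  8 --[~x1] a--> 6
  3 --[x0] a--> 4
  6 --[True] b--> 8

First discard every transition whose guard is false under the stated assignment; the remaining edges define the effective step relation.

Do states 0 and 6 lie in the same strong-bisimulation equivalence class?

Answer: BISIMILAR

Trace:
Bisimulation quotient by refinement:
  π0 = {{0,1,2,3,4,5,6,7,8}}
  π1 = {{0,6},{1},{2},{3},{4},{5,7,8}}
  π2 = {{0,6},{1},{2},{3},{4},{5},{7},{8}}
8 equivalence class(es) (converged in 3)
[0]={0,6}  [6]={0,6}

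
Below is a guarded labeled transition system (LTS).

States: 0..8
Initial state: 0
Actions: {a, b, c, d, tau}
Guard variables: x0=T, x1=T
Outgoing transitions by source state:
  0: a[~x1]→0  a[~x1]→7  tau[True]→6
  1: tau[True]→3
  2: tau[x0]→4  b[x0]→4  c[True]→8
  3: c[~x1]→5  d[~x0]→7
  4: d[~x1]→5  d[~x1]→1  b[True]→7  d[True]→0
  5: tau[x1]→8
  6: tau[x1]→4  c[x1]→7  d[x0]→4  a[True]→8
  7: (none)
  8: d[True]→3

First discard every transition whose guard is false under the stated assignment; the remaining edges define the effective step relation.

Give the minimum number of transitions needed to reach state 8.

Layered search for 8:
  depth 0: {0}
  depth 1: {6}
  depth 2: {4,7,8}
depth(8)=2, e.g. tau·a

Answer: 2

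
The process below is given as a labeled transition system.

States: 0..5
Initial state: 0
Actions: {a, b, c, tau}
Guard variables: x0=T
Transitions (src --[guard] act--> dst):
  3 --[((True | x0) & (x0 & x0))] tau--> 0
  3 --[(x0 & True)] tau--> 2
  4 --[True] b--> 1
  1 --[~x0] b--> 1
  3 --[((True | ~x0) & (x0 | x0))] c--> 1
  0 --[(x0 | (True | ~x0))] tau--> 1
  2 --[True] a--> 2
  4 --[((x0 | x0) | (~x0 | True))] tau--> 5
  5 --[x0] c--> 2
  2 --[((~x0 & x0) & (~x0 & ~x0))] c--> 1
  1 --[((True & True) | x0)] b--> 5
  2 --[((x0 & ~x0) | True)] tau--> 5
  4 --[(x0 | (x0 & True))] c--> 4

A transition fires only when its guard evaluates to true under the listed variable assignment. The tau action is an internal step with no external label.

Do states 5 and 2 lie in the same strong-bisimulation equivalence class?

Answer: NOT BISIMILAR

Trace:
Compute ~ classes (split until stable):
  round 0: {{0,1,2,3,4,5}}
  round 1: {{0},{1},{2},{3},{4},{5}}
6 equivalence class(es) (converged in 2)
class of 5: {5}; class of 2: {2}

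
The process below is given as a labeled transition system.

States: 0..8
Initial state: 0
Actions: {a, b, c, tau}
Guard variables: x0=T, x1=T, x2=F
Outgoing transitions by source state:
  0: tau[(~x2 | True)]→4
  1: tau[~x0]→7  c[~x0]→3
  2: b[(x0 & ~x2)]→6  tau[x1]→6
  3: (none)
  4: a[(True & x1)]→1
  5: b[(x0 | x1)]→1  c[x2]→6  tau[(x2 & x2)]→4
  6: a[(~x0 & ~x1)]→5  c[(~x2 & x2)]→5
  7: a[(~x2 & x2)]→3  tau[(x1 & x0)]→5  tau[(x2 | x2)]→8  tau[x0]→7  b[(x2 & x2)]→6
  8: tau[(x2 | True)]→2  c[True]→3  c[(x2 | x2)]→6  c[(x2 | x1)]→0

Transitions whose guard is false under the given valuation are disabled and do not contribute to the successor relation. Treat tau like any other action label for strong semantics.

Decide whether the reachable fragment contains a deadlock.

Reach set: {0,1,4}
  0: tau→4  [deg 1]
  1: ∅  [deadlock]
  4: a→1  [deg 1]
Path to 1: tau·a

Answer: DEADLOCK at state 1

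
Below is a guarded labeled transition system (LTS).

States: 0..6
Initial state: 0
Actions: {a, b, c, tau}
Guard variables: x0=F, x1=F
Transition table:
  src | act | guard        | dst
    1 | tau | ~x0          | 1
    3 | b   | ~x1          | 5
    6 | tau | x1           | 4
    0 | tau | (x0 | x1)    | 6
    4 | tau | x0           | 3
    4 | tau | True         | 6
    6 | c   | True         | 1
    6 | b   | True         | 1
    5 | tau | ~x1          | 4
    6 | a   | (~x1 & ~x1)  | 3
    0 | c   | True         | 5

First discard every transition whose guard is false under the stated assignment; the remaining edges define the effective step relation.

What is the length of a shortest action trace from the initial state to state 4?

Answer: 2

Analysis:
Layered search for 4:
  Layer 0: {0}
  Layer 1: {5}
  Layer 2: {4}
depth(4)=2, e.g. c·tau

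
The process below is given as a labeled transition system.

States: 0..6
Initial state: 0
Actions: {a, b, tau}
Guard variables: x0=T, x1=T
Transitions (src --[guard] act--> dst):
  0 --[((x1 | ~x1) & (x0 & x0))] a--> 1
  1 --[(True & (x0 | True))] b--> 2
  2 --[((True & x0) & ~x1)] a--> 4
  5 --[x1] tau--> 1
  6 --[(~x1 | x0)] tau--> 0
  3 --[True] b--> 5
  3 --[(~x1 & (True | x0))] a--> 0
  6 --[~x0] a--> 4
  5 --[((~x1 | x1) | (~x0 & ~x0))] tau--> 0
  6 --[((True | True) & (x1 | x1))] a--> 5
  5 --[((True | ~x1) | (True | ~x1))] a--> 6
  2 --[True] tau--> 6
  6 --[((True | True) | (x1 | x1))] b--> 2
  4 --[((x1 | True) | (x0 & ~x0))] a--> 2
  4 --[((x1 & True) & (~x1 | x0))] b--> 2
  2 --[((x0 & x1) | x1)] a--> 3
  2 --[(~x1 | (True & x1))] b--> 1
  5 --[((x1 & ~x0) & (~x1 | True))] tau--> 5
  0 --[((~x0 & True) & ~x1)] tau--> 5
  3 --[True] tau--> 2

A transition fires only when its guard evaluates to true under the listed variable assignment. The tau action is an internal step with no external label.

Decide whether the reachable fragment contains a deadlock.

Answer: DEADLOCK-FREE

Trace:
Reachable = {0,1,2,3,5,6}
  0: a→1  [1 exit(s)]
  1: b→2  [1 exit(s)]
  2: a→3  b→1  tau→6  [3 exit(s)]
  3: b→5  tau→2  [2 exit(s)]
  5: a→6  tau→0  tau→1  [3 exit(s)]
  6: a→5  b→2  tau→0  [3 exit(s)]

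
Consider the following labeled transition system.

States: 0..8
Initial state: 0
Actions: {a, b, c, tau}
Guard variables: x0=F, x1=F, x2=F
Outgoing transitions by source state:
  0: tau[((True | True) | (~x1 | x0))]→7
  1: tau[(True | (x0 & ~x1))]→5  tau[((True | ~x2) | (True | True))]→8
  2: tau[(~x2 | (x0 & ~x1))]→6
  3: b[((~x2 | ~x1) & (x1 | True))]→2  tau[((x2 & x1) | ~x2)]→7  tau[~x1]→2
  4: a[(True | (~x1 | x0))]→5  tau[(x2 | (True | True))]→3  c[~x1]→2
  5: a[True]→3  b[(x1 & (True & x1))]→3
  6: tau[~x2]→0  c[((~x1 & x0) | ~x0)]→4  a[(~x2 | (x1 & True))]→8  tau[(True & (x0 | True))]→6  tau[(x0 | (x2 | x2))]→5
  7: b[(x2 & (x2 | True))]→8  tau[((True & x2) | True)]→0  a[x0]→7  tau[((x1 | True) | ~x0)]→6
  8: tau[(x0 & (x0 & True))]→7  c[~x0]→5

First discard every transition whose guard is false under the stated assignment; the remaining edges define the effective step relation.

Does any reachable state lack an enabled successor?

Answer: DEADLOCK-FREE

Working:
Reach set: {0,2,3,4,5,6,7,8}
  0: tau→7  [1 out]
  2: tau→6  [1 out]
  3: b→2  tau→2  tau→7  [3 out]
  4: a→5  c→2  tau→3  [3 out]
  5: a→3  [1 out]
  6: a→8  c→4  tau→0  tau→6  [4 out]
  7: tau→0  tau→6  [2 out]
  8: c→5  [1 out]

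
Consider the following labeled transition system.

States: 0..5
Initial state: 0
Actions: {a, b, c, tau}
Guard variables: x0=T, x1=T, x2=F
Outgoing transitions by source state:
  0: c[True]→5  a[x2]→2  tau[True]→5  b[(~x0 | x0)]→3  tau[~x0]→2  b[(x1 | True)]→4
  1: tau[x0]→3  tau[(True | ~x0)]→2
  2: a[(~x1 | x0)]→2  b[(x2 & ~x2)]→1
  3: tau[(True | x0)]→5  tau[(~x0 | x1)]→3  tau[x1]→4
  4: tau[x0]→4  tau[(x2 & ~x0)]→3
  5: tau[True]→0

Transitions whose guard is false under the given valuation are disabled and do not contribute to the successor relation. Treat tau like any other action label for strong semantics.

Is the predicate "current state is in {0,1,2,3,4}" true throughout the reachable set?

Answer: INVARIANT VIOLATED at state 5

Trace:
Safe = {0,1,2,3,4}
R = {0,3,4,5}
  0: safe
  3: safe
  4: safe
  5: VIOLATES
witness against invariant: c → 5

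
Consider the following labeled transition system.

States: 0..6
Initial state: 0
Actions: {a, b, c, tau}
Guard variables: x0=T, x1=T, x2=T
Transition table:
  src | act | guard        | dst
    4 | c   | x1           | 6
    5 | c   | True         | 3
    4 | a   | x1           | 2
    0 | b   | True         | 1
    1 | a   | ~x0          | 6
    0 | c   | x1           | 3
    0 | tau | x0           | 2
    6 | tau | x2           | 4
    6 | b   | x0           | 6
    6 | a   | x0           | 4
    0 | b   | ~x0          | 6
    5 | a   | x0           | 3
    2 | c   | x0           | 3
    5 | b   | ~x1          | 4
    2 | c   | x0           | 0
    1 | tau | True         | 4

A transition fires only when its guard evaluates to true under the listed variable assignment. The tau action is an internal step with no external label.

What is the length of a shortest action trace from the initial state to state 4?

Answer: 2

Trace:
Layered search for 4:
  depth 0: {0}
  depth 1: {1,2,3}
  depth 2: {4}
4 enters at depth 2; path b·tau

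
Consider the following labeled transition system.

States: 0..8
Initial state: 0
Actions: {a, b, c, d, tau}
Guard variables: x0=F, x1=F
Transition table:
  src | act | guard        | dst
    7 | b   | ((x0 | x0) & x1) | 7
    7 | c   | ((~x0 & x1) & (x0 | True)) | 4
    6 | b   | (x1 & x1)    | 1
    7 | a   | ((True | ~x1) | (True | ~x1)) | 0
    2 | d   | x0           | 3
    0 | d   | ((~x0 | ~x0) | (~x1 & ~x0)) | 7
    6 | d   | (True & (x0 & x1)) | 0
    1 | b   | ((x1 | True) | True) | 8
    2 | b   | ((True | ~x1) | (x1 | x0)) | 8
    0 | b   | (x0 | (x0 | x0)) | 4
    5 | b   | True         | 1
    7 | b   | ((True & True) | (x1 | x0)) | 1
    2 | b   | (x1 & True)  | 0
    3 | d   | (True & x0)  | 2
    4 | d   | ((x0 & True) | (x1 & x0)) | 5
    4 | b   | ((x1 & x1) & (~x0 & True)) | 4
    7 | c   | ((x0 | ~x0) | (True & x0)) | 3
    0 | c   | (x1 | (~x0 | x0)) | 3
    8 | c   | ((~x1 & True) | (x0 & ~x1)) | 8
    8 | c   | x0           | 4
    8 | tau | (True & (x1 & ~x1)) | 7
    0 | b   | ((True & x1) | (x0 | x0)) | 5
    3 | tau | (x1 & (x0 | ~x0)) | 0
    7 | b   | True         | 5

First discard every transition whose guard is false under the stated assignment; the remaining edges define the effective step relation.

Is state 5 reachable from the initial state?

Answer: REACHABLE

Trace:
Guard filter leaves 10 enabled edge(s).
depth 0: {0}
depth 1: {3,7}  now seen {0,3,7}
depth 2: {1,5}  now seen {0,1,3,5,7}
depth 3: {8}  now seen {0,1,3,5,7,8}
R = {0,1,3,5,7,8}
Path to 5: d·b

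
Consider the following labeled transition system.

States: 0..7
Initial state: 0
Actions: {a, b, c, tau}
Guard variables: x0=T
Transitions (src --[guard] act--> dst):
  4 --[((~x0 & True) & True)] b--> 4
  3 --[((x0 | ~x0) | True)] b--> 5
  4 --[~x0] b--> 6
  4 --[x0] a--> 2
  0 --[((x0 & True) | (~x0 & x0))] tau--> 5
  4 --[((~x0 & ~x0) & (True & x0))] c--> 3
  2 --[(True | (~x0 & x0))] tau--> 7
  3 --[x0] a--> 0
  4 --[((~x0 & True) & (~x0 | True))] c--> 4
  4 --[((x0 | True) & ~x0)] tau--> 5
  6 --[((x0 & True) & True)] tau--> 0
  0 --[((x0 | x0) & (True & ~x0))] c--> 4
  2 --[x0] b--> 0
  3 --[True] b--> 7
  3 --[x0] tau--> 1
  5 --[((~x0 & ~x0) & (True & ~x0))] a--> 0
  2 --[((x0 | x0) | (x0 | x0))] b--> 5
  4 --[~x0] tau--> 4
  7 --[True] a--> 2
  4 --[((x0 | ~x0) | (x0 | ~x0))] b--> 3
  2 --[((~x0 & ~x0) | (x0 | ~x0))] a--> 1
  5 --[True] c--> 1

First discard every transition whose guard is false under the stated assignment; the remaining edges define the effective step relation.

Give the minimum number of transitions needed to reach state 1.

Answer: 2

Working:
BFS to 1:
  Layer 0: {0}
  Layer 1: {5}
  Layer 2: {1}
depth(1)=2, e.g. tau·c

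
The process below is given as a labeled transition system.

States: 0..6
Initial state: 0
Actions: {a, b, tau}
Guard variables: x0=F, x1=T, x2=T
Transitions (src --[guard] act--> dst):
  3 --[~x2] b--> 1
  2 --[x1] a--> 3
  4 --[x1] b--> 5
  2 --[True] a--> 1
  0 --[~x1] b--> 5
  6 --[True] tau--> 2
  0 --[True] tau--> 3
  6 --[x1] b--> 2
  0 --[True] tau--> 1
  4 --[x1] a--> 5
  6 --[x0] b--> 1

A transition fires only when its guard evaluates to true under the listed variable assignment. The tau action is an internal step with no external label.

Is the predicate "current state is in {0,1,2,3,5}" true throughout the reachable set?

Safe = {0,1,2,3,5}
R = {0,1,3}
  0: safe
  1: safe
  3: safe

Answer: INVARIANT HOLDS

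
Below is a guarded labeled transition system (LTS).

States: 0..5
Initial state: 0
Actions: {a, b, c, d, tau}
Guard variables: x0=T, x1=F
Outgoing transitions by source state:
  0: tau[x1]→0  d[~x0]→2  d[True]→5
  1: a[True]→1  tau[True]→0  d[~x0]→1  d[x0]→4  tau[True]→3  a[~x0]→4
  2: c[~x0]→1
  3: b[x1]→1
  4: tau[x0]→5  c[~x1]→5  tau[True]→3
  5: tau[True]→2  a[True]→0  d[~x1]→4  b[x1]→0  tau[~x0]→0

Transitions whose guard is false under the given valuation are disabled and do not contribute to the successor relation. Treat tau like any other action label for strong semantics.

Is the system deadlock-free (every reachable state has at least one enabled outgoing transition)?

Answer: DEADLOCK at state 2

Analysis:
R = {0,2,3,4,5}
  0: d→5  [1 out]
  2: ∅  [STUCK]
  3: ∅  [STUCK]
  4: c→5  tau→3  tau→5  [3 out]
  5: a→0  d→4  tau→2  [3 out]
trace reaching 2: d·tau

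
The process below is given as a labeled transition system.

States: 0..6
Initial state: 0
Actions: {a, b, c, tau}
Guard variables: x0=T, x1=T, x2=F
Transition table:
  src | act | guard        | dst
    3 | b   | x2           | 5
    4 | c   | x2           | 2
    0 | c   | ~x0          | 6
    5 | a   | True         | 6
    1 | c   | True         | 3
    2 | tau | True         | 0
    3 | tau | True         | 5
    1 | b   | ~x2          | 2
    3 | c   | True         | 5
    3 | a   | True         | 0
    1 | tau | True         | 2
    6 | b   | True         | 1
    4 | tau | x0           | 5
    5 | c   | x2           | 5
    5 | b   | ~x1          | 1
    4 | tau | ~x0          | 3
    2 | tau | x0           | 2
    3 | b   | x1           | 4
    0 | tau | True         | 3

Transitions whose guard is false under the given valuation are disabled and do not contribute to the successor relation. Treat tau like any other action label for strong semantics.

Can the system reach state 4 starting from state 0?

Guard filter leaves 13 enabled edge(s).
L0 = {0}
L1 = {3}  now seen {0,3}
L2 = {4,5}  now seen {0,3,4,5}
L3 = {6}  now seen {0,3,4,5,6}
L4 = {1}  now seen {0,1,3,4,5,6}
L5 = {2}  now seen {0,1,2,3,4,5,6}
Reach set: {0,1,2,3,4,5,6}
trace reaching 4: tau·b

Answer: REACHABLE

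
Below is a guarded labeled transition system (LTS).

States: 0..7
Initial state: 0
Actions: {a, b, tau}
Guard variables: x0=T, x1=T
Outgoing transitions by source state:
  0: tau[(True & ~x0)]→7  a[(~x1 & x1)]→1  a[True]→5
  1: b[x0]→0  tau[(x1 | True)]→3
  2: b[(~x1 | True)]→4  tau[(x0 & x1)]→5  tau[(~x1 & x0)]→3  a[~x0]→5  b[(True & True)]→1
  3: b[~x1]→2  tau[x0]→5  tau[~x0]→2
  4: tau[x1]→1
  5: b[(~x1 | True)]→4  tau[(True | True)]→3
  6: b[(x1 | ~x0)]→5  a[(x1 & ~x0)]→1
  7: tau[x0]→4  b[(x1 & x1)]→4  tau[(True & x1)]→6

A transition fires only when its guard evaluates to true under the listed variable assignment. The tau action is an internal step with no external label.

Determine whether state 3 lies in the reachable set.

Answer: REACHABLE

Analysis:
Guard filter leaves 14 enabled edge(s).
Layer 0: {0}
Layer 1: {5}  now seen {0,5}
Layer 2: {3,4}  now seen {0,3,4,5}
Layer 3: {1}  now seen {0,1,3,4,5}
Reachable = {0,1,3,4,5}
witness 3: a·tau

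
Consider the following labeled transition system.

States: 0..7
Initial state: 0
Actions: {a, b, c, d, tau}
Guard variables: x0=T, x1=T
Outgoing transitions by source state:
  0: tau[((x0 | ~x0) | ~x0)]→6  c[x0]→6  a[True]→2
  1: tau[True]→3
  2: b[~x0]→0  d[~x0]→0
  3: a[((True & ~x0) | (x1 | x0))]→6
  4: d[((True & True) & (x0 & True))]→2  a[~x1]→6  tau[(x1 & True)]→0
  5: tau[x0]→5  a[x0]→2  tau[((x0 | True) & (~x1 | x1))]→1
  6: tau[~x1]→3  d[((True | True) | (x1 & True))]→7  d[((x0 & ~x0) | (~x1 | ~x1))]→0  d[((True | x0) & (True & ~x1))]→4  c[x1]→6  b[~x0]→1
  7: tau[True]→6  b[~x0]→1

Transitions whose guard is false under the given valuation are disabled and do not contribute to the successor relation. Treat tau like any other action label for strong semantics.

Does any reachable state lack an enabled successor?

Answer: DEADLOCK at state 2

Analysis:
Reachable = {0,2,6,7}
  0: a→2  c→6  tau→6  [3 exit(s)]
  2: ∅  [no exit]
  6: c→6  d→7  [2 exit(s)]
  7: tau→6  [1 exit(s)]
trace reaching 2: a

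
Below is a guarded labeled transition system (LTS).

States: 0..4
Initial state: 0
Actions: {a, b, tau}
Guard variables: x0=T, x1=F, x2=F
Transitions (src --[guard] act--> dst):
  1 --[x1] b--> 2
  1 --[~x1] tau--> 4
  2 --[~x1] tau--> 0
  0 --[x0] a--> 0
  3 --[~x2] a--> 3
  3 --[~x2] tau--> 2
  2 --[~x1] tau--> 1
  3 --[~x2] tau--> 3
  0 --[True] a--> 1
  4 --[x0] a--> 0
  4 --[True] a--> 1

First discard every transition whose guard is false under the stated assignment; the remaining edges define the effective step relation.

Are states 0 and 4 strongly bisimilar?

Answer: BISIMILAR

Analysis:
Refine partition for ~:
  round 0: {{0,1,2,3,4}}
  round 1: {{0,4},{1,2},{3}}
  round 2: {{0,4},{1},{2},{3}}
stable after 3 split(s): 4 block(s)
[0]={0,4}  [4]={0,4}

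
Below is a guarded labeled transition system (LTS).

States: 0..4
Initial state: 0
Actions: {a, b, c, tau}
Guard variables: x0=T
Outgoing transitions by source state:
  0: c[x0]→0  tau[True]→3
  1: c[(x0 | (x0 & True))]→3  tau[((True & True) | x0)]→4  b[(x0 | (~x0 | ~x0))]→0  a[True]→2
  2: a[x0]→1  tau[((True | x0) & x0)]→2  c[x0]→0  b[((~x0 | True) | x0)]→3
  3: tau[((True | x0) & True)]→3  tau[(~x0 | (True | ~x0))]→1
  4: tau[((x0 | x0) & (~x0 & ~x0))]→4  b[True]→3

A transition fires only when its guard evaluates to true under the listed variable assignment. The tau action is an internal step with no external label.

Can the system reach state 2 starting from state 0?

Guard filter leaves 13 enabled edge(s).
L0 = {0}
L1 = {3}  cumulative {0,3}
L2 = {1}  cumulative {0,1,3}
L3 = {2,4}  cumulative {0,1,2,3,4}
Reach set: {0,1,2,3,4}
Path to 2: tau·tau·a

Answer: REACHABLE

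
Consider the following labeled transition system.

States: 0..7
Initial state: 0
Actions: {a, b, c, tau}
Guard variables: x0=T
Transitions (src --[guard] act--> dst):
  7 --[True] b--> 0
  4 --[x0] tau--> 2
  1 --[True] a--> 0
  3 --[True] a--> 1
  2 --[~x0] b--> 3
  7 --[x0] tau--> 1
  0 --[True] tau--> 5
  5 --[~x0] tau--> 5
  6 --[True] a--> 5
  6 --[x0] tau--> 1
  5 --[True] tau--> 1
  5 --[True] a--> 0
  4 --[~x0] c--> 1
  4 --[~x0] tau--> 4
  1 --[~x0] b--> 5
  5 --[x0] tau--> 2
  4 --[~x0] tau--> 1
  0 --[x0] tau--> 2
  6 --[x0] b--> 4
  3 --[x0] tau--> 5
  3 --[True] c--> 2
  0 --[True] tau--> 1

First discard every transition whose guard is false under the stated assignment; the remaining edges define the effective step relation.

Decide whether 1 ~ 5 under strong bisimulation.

Answer: NOT BISIMILAR

Working:
Refine partition for ~:
  π0 = {{0,1,2,3,4,5,6,7}}
  π1 = {{0,4},{1},{2},{3},{5},{6},{7}}
  π2 = {{0},{1},{2},{3},{4},{5},{6},{7}}
Fixed point at round 3; 8 class(es).
1∈{1}, 5∈{5}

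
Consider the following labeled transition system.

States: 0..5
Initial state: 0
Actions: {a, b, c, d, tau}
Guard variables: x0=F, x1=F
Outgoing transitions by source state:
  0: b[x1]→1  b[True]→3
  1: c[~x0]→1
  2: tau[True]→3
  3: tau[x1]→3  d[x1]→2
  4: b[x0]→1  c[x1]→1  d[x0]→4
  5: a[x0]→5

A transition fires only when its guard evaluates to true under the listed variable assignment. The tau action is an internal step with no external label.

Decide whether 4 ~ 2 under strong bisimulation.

Compute ~ classes (split until stable):
  π0 = {{0,1,2,3,4,5}}
  π1 = {{0},{1},{2},{3,4,5}}
Fixed point at round 2; 4 class(es).
4∈{3,4,5}, 2∈{2}

Answer: NOT BISIMILAR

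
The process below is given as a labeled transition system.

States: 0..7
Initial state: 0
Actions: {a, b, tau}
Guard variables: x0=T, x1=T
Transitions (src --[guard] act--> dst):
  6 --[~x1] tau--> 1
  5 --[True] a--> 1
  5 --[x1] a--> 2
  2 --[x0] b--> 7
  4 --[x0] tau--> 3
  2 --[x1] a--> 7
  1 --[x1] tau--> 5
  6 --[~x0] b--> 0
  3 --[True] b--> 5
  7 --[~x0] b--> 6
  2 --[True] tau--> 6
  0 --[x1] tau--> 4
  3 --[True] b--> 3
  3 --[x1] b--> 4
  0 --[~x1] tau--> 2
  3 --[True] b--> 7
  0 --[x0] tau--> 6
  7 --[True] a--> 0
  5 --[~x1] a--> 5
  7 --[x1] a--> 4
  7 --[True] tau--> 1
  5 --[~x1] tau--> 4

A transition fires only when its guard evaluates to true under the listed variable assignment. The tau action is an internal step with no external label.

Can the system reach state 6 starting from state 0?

16 transition(s) survive guard evaluation.
depth 0: {0}
depth 1: {4,6}  now seen {0,4,6}
depth 2: {3}  now seen {0,3,4,6}
depth 3: {5,7}  now seen {0,3,4,5,6,7}
depth 4: {1,2}  now seen {0,1,2,3,4,5,6,7}
R = {0,1,2,3,4,5,6,7}
witness 6: tau

Answer: REACHABLE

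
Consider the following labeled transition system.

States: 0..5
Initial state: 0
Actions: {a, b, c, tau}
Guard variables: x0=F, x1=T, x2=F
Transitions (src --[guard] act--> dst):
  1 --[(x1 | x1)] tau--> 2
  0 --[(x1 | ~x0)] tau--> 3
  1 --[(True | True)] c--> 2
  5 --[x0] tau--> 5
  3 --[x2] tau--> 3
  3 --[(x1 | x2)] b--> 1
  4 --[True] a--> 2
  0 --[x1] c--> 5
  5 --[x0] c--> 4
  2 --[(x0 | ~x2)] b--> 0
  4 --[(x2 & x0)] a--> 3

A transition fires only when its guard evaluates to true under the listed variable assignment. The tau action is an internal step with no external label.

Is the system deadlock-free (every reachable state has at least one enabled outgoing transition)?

Reachable = {0,1,2,3,5}
  0: c→5  tau→3  [2 exit(s)]
  1: c→2  tau→2  [2 exit(s)]
  2: b→0  [1 exit(s)]
  3: b→1  [1 exit(s)]
  5: ∅  [deadlock]
Path to 5: c

Answer: DEADLOCK at state 5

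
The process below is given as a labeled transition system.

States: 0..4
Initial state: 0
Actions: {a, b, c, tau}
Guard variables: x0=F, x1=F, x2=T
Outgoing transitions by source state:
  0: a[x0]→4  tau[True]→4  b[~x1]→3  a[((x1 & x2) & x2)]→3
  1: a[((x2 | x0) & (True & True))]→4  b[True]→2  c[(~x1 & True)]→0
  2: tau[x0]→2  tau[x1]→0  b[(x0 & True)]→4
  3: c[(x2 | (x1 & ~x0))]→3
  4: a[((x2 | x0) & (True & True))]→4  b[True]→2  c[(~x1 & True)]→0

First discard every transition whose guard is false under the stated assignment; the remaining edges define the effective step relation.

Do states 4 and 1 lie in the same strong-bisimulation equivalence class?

Answer: BISIMILAR

Trace:
Bisimulation quotient by refinement:
  π0 = {{0,1,2,3,4}}
  π1 = {{0},{1,4},{2},{3}}
Fixed point at round 2; 4 class(es).
[4]={1,4}  [1]={1,4}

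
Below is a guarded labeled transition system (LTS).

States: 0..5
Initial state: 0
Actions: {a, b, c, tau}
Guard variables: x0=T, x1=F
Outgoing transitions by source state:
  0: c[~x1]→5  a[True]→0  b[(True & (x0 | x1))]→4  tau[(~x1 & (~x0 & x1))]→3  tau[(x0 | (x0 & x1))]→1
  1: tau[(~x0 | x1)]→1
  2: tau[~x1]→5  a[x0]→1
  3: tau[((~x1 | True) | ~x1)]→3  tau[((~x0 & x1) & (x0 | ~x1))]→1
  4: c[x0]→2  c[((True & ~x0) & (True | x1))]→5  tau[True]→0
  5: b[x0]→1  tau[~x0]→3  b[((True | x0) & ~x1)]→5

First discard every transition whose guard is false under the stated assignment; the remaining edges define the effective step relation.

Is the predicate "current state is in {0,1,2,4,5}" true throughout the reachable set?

Inv-set: {0,1,2,4,5}
Reach set: {0,1,2,4,5}
  0: ok
  1: ok
  2: ok
  4: ok
  5: ok

Answer: INVARIANT HOLDS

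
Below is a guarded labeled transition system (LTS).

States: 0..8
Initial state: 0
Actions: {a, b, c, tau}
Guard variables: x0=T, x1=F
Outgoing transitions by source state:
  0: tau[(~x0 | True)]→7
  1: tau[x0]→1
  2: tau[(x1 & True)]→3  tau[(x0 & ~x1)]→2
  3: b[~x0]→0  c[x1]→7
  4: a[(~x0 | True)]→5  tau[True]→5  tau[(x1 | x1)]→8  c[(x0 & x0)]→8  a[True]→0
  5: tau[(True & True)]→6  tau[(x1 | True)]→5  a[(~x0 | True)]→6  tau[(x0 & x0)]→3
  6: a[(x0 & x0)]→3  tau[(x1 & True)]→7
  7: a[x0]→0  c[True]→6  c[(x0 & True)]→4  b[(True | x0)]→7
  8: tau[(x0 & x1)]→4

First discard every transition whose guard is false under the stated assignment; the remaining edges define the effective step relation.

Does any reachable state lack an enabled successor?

R = {0,3,4,5,6,7,8}
  0: tau→7  [1 out]
  3: ∅  [no exit]
  4: a→0  a→5  c→8  tau→5  [4 out]
  5: a→6  tau→3  tau→5  tau→6  [4 out]
  6: a→3  [1 out]
  7: a→0  b→7  c→4  c→6  [4 out]
  8: ∅  [no exit]
Path to 3: tau·c·a

Answer: DEADLOCK at state 3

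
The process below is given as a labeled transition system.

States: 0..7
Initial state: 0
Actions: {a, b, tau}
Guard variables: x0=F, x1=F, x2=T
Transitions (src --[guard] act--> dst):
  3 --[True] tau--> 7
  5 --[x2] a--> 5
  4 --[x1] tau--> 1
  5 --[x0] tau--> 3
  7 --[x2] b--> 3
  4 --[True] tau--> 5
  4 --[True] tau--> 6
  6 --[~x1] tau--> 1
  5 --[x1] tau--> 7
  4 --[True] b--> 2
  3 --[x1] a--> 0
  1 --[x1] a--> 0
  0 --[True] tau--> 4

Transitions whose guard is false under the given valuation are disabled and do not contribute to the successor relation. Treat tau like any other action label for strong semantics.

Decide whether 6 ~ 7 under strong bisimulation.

Refine partition for ~:
  round 0: {{0,1,2,3,4,5,6,7}}
  round 1: {{0,3,6},{1,2},{4},{5},{7}}
  round 2: {{0},{1,2},{3},{4},{5},{6},{7}}
stable after 3 split(s): 7 block(s)
6∈{6}, 7∈{7}

Answer: NOT BISIMILAR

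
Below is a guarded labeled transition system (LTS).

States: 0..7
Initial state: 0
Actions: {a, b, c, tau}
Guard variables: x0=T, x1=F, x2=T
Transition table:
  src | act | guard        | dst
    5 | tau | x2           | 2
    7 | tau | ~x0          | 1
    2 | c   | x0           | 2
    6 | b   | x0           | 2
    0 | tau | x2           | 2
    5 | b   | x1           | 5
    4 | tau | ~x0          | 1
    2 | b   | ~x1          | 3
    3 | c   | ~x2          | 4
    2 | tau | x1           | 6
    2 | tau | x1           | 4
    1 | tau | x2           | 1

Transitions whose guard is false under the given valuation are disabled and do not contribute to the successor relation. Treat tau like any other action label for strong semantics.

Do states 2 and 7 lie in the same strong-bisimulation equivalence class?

Refine partition for ~:
  P[0] = {{0,1,2,3,4,5,6,7}}
  P[1] = {{0,1,5},{2},{3,4,7},{6}}
  P[2] = {{0,5},{1},{2},{3,4,7},{6}}
Fixed point at round 3; 5 class(es).
2∈{2}, 7∈{3,4,7}

Answer: NOT BISIMILAR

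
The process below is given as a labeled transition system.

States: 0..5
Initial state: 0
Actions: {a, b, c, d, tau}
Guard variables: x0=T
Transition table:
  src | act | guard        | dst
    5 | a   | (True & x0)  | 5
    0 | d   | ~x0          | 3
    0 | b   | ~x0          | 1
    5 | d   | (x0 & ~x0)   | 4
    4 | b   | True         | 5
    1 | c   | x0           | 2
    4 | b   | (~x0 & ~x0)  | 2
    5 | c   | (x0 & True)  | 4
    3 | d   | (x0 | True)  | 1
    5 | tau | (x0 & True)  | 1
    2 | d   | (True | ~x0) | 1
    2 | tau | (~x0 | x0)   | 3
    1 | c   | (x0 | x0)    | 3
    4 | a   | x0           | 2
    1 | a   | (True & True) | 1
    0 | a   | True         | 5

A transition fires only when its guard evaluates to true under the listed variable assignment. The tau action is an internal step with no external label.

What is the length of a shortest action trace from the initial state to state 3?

Answer: 3

Working:
BFS to 3:
  Layer 0: {0}
  Layer 1: {5}
  Layer 2: {1,4}
  Layer 3: {2,3}
3 enters at depth 3; path a·tau·c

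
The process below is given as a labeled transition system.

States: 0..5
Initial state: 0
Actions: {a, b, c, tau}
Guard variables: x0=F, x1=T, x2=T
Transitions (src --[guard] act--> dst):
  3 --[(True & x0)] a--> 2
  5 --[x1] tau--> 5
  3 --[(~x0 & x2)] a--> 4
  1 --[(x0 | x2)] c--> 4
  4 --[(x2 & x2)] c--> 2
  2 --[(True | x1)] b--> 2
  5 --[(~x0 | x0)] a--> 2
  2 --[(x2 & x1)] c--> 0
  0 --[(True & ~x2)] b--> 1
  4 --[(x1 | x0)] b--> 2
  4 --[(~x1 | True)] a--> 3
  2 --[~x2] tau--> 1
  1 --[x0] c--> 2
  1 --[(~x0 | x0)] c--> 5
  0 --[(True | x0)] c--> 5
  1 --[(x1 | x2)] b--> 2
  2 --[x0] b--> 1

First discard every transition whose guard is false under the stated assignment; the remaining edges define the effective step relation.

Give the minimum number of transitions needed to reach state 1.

Answer: UNREACHABLE

Working:
Breadth-first toward 1:
  depth 0: {0}
  depth 1: {5}
  depth 2: {2}
1 never appears.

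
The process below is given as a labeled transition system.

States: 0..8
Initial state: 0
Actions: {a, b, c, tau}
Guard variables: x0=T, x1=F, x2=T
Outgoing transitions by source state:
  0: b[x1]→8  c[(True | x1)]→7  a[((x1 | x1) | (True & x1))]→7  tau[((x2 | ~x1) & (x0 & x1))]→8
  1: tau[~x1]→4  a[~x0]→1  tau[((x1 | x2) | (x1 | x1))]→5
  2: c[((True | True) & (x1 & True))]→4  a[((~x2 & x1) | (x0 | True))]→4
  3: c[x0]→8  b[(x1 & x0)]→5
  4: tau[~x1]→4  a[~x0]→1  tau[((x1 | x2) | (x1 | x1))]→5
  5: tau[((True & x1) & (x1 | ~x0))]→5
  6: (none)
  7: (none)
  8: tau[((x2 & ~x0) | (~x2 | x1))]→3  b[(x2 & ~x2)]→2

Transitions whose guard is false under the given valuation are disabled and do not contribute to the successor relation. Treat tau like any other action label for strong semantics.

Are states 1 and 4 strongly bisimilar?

Answer: BISIMILAR

Trace:
Bisimulation quotient by refinement:
  P[0] = {{0,1,2,3,4,5,6,7,8}}
  P[1] = {{0,3},{1,4},{2},{5,6,7,8}}
stable after 2 split(s): 4 block(s)
class of 1: {1,4}; class of 4: {1,4}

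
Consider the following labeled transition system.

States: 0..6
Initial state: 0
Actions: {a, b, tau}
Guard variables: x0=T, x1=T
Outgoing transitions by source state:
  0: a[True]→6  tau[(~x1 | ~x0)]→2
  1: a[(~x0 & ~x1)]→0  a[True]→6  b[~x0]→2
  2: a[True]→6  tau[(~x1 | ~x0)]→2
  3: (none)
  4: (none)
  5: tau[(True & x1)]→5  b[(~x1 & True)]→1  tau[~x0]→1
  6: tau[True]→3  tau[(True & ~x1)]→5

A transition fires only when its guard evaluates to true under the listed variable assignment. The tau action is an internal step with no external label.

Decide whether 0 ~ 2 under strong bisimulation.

Compute ~ classes (split until stable):
  round 0: {{0,1,2,3,4,5,6}}
  round 1: {{0,1,2},{3,4},{5,6}}
  round 2: {{0,1,2},{3,4},{5},{6}}
4 equivalence class(es) (converged in 3)
0∈{0,1,2}, 2∈{0,1,2}

Answer: BISIMILAR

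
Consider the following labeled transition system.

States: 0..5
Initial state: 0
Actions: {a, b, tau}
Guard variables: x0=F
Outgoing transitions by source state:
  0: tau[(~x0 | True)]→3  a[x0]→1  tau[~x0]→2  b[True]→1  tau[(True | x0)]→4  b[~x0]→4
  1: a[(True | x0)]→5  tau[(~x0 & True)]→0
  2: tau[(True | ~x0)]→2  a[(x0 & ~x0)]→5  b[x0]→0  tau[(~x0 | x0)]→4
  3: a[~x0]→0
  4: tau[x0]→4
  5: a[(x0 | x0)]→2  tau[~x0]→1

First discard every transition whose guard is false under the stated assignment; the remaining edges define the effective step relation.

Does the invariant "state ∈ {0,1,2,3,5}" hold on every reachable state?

Allowed set {0,1,2,3,5}
Reachable = {0,1,2,3,4,5}
  0: safe
  1: safe
  2: safe
  3: safe
  4: ✗ unsafe
  5: safe
counterexample path to 4: tau

Answer: INVARIANT VIOLATED at state 4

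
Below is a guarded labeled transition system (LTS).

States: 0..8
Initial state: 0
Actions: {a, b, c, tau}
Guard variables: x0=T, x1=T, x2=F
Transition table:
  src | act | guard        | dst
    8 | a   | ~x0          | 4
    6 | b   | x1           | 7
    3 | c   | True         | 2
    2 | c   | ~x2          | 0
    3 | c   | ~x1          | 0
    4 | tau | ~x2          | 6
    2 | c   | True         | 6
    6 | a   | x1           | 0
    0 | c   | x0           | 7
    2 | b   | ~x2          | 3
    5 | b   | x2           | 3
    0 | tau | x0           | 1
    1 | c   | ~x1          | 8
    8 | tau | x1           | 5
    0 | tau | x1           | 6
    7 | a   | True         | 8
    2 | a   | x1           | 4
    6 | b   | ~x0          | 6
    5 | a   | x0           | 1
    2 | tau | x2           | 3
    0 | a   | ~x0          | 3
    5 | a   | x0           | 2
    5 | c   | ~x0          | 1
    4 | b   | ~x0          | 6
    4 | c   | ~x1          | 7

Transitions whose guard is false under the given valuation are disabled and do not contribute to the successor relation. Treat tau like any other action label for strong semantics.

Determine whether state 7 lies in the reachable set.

Answer: REACHABLE

Trace:
Guard filter leaves 15 enabled edge(s).
Layer 0: {0}
Layer 1: {1,6,7}  now seen {0,1,6,7}
Layer 2: {8}  now seen {0,1,6,7,8}
Layer 3: {5}  now seen {0,1,5,6,7,8}
Layer 4: {2}  now seen {0,1,2,5,6,7,8}
Layer 5: {3,4}  now seen {0,1,2,3,4,5,6,7,8}
Reachable = {0,1,2,3,4,5,6,7,8}
Path to 7: c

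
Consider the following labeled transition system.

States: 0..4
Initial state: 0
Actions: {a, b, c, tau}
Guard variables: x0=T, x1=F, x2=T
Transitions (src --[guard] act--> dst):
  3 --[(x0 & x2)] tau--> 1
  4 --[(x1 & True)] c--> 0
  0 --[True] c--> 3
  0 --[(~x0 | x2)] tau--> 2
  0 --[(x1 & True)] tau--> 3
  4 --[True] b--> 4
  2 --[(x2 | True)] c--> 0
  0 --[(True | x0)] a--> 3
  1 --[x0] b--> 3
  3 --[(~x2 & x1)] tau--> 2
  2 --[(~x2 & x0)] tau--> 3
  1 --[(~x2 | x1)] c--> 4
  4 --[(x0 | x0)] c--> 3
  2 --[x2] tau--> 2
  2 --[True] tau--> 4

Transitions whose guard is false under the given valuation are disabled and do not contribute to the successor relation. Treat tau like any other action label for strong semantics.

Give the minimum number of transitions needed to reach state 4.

Breadth-first toward 4:
  depth 0: {0}
  depth 1: {2,3}
  depth 2: {1,4}
4 enters at depth 2; path tau·tau

Answer: 2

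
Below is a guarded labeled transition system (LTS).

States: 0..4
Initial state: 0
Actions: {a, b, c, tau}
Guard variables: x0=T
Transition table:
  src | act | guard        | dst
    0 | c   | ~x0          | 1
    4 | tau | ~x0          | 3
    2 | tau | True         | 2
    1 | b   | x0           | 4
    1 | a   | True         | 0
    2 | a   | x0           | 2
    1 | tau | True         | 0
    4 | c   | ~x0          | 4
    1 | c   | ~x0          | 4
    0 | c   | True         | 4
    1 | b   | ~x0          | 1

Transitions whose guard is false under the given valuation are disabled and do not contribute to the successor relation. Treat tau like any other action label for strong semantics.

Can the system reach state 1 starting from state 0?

After dropping false guards: 6 live edges.
L0 = {0}
L1 = {4}  now seen {0,4}
Reachable = {0,4}

Answer: UNREACHABLE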